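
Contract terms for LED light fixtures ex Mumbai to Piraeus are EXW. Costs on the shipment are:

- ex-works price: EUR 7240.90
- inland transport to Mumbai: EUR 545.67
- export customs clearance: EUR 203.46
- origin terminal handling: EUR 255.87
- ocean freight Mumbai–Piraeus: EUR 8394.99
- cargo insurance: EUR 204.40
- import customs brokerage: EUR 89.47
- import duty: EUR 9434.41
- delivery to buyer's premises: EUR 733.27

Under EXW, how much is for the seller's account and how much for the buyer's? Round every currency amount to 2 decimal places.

EXW: the seller makes goods available at their premises; the buyer bears all onward costs.
Seller's account: goods 7240.90 = 7240.90
Buyer's account: inland to port 545.67 + export clearance 203.46 + origin terminal 255.87 + freight 8394.99 + insurance 204.40 + brokerage 89.47 + duty 9434.41 + delivery 733.27 = 19861.54

Seller: EUR 7240.90; buyer: EUR 19861.54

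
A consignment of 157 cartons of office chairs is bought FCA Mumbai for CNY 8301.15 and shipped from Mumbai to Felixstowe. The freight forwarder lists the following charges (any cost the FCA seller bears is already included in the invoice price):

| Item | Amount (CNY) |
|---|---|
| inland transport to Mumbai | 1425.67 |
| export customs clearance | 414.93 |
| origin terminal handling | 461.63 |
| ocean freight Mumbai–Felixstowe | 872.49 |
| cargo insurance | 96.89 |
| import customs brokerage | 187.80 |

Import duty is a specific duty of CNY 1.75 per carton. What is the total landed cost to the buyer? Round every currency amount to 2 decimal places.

Total landed cost: CNY 10194.71

FCA: the seller delivers export-cleared goods to the carrier; the buyer bears costs from that point.
Already in the invoice (seller's account under FCA): inland to port, export clearance — exclude.
CIF value = FCA price + origin terminal + freight + insurance = 8301.15 + 461.63 + 872.49 + 96.89 = 9732.16
Import duty = 157 × 1.75 = 274.75
Buyer bears: origin terminal 461.63 + freight 872.49 + insurance 96.89 + brokerage 187.80 + duty 274.75 = 1893.56
Landed cost = invoice 8301.15 + 1893.56 = 10194.71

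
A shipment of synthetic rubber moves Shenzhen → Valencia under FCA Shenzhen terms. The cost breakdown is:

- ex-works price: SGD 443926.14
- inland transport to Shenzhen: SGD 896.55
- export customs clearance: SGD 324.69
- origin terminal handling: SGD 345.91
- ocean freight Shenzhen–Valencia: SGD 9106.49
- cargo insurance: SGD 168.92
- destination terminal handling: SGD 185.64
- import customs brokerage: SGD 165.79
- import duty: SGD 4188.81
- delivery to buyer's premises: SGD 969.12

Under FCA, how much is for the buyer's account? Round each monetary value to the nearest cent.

Buyer's account: SGD 15130.68

FCA: the seller delivers export-cleared goods to the carrier; the buyer bears costs from that point.
Seller's account: goods 443926.14 + inland to port 896.55 + export clearance 324.69 = 445147.38
Buyer's account: origin terminal 345.91 + freight 9106.49 + insurance 168.92 + destination terminal 185.64 + brokerage 165.79 + duty 4188.81 + delivery 969.12 = 15130.68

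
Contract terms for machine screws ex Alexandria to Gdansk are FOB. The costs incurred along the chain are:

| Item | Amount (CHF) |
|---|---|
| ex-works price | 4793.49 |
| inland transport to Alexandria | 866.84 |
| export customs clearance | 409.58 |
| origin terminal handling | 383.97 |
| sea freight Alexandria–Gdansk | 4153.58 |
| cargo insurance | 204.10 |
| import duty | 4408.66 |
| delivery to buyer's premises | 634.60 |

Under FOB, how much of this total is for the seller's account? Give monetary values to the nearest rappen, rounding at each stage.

FOB: the seller bears costs until goods are on board at the origin port; the buyer bears freight, insurance and all costs thereafter.
Seller's account: goods 4793.49 + inland to port 866.84 + export clearance 409.58 + origin terminal 383.97 = 6453.88
Buyer's account: freight 4153.58 + insurance 204.10 + duty 4408.66 + delivery 634.60 = 9400.94

Seller's account: CHF 6453.88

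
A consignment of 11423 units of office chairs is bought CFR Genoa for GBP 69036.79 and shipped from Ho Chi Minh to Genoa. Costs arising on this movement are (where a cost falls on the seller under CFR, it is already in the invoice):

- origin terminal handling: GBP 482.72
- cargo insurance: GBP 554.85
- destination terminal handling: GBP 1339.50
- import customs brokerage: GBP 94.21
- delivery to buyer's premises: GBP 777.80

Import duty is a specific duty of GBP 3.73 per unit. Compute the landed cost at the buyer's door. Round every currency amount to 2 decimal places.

Total landed cost: GBP 114410.94

CFR: the seller pays costs through ocean freight to the destination port, but not insurance.
Already in the invoice (seller's account under CFR): origin terminal — exclude.
CIF value = CFR price + insurance = 69036.79 + 554.85 = 69591.64
Import duty = 11423 × 3.73 = 42607.79
Buyer bears: insurance 554.85 + destination terminal 1339.50 + brokerage 94.21 + delivery 777.80 + duty 42607.79 = 45374.15
Landed cost = invoice 69036.79 + 45374.15 = 114410.94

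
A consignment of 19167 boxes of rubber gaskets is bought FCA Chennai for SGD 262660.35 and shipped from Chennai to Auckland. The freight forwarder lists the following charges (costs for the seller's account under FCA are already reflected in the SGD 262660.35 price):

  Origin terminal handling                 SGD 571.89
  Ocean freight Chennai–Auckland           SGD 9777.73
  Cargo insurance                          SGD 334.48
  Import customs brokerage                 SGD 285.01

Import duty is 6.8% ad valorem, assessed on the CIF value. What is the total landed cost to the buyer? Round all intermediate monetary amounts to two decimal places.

Total landed cost: SGD 292216.88

FCA: the seller delivers export-cleared goods to the carrier; the buyer bears costs from that point.
CIF value = FCA price + origin terminal + freight + insurance = 262660.35 + 571.89 + 9777.73 + 334.48 = 273344.45
Import duty = 273344.45 × 6.8% = 18587.42
Buyer bears: origin terminal 571.89 + freight 9777.73 + insurance 334.48 + brokerage 285.01 + duty 18587.42 = 29556.53
Landed cost = invoice 262660.35 + 29556.53 = 292216.88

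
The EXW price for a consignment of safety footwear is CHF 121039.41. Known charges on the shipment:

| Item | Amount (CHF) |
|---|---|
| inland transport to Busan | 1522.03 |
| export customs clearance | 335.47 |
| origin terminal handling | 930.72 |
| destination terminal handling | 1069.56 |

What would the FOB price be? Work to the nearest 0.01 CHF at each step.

FOB price: CHF 123827.63

Not relevant to the conversion: destination terminal — on the buyer under both terms; not part of either seller's price.
From EXW to FOB, the seller additionally bears: inland to port, export clearance, origin terminal.
FOB price = 121039.41 + 1522.03 + 335.47 + 930.72 = 123827.63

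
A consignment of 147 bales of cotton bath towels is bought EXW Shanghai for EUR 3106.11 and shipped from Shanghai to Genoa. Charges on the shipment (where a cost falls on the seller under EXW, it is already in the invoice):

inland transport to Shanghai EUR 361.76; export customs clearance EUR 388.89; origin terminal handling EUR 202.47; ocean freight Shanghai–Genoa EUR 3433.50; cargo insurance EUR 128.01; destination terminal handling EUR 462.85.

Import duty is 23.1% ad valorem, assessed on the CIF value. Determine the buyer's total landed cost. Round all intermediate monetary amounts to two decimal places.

Total landed cost: EUR 9843.98

EXW: the seller makes goods available at their premises; the buyer bears all onward costs.
CIF value = EXW price + inland to port + export clearance + origin terminal + freight + insurance = 3106.11 + 361.76 + 388.89 + 202.47 + 3433.50 + 128.01 = 7620.74
Import duty = 7620.74 × 23.1% = 1760.39
Buyer bears: inland to port 361.76 + export clearance 388.89 + origin terminal 202.47 + freight 3433.50 + insurance 128.01 + destination terminal 462.85 + duty 1760.39 = 6737.87
Landed cost = invoice 3106.11 + 6737.87 = 9843.98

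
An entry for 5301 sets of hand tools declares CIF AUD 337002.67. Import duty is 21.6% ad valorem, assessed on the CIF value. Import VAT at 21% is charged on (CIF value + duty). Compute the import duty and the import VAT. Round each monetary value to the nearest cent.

Import duty: AUD 72792.58; import VAT: AUD 86057.00

Import duty = 337002.67 × 21.6% = 72792.58
VAT base = CIF + duty = 337002.67 + 72792.58 = 409795.25
Import VAT = 409795.25 × 21% = 86057.00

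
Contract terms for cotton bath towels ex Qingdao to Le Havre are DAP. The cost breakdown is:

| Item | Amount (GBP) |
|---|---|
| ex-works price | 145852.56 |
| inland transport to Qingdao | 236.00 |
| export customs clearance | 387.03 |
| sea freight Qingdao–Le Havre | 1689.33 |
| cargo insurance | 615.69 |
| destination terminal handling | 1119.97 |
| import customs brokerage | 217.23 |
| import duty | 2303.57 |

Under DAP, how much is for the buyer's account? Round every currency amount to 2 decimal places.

Buyer's account: GBP 2520.80

DAP: the seller bears all costs to the named destination except import duty and clearance.
Seller's account: goods 145852.56 + inland to port 236.00 + export clearance 387.03 + freight 1689.33 + insurance 615.69 + destination terminal 1119.97 = 149900.58
Buyer's account: brokerage 217.23 + duty 2303.57 = 2520.80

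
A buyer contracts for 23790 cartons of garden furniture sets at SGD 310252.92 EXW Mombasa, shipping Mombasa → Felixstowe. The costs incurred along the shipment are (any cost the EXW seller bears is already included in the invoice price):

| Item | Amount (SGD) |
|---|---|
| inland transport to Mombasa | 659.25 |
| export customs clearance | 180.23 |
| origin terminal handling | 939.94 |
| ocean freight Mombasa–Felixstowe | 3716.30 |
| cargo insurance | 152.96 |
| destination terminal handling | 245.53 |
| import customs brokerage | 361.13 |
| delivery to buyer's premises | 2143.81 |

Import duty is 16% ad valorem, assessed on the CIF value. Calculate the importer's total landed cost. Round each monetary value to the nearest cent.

EXW: the seller makes goods available at their premises; the buyer bears all onward costs.
CIF value = EXW price + inland to port + export clearance + origin terminal + freight + insurance = 310252.92 + 659.25 + 180.23 + 939.94 + 3716.30 + 152.96 = 315901.60
Import duty = 315901.60 × 16% = 50544.26
Buyer bears: inland to port 659.25 + export clearance 180.23 + origin terminal 939.94 + freight 3716.30 + insurance 152.96 + destination terminal 245.53 + brokerage 361.13 + delivery 2143.81 + duty 50544.26 = 58943.41
Landed cost = invoice 310252.92 + 58943.41 = 369196.33

Total landed cost: SGD 369196.33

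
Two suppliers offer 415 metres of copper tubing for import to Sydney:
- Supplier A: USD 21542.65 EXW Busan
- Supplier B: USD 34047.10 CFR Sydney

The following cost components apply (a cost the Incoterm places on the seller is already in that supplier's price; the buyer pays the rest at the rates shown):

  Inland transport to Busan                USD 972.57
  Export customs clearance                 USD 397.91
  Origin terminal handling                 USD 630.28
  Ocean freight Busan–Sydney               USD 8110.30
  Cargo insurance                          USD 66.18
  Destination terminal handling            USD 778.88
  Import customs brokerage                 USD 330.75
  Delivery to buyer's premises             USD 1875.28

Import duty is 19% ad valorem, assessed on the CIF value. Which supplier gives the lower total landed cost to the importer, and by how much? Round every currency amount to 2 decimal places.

Supplier A is cheaper by USD 2848.13

Supplier A (EXW):
CIF value = EXW price + inland to port + export clearance + origin terminal + freight + insurance = 21542.65 + 972.57 + 397.91 + 630.28 + 8110.30 + 66.18 = 31719.89
Import duty = 31719.89 × 19% = 6026.78
Buyer bears (A): 972.57 + 397.91 + 630.28 + 8110.30 + 66.18 + 778.88 + 330.75 + 1875.28 = 13162.15
Landed cost (A) = invoice 21542.65 + 13162.15 + duty 6026.78 = 40731.58
Supplier B (CFR):
CIF value = CFR price + insurance = 34047.10 + 66.18 = 34113.28
Import duty = 34113.28 × 19% = 6481.52
Buyer bears (B): 66.18 + 778.88 + 330.75 + 1875.28 = 3051.09
Landed cost (B) = invoice 34047.10 + 3051.09 + duty 6481.52 = 43579.71
Difference = |40731.58 − 43579.71| = 2848.13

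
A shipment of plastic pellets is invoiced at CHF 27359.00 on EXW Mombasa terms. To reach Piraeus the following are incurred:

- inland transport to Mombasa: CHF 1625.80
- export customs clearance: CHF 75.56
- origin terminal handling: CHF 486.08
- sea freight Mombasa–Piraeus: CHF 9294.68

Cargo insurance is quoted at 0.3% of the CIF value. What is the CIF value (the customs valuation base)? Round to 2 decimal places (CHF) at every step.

Let C be the CIF value. C = EXW price + pre-shipment costs + freight + 0.3% × C
C − 0.3% × C = 27359.00 + 1625.80 + 75.56 + 486.08 + 9294.68
0.997 × C = 38841.12
C = 38841.12 / 0.997 = 38957.99
Insurance premium = 0.3% × 38957.99 = 116.87

CIF value: CHF 38957.99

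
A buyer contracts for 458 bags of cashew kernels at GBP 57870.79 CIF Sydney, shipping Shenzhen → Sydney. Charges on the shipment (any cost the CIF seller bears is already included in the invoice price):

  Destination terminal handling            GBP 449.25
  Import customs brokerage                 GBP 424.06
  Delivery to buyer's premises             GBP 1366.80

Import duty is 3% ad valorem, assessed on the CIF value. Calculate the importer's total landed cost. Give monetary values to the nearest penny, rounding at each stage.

CIF: the seller pays costs through ocean freight and marine insurance to the destination port.
The CIF price already equals the CIF value: 57870.79
Import duty = 57870.79 × 3% = 1736.12
Buyer bears: destination terminal 449.25 + brokerage 424.06 + delivery 1366.80 + duty 1736.12 = 3976.23
Landed cost = invoice 57870.79 + 3976.23 = 61847.02

Total landed cost: GBP 61847.02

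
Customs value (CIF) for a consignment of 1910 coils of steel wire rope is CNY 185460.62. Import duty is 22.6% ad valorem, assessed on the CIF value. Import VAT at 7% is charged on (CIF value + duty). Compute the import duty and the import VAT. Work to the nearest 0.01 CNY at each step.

Import duty = 185460.62 × 22.6% = 41914.10
VAT base = CIF + duty = 185460.62 + 41914.10 = 227374.72
Import VAT = 227374.72 × 7% = 15916.23

Import duty: CNY 41914.10; import VAT: CNY 15916.23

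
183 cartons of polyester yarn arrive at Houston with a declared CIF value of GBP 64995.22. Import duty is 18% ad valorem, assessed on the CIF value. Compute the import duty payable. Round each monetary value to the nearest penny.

Import duty = 64995.22 × 18% = 11699.14

Import duty: GBP 11699.14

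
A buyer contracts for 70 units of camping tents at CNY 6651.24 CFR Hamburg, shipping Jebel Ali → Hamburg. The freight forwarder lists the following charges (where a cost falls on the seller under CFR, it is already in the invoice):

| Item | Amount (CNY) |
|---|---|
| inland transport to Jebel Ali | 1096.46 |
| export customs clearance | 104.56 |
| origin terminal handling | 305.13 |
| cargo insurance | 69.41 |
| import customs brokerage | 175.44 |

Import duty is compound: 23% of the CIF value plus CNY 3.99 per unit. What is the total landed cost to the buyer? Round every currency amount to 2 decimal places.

Total landed cost: CNY 8721.14

CFR: the seller pays costs through ocean freight to the destination port, but not insurance.
Already in the invoice (seller's account under CFR): inland to port, export clearance, origin terminal — exclude.
CIF value = CFR price + insurance = 6651.24 + 69.41 = 6720.65
Ad valorem component: 6720.65 × 23% = 1545.75
Specific component: 70 × 3.99 = 279.30
Import duty = 1545.75 + 279.30 = 1825.05
Buyer bears: insurance 69.41 + brokerage 175.44 + duty 1825.05 = 2069.90
Landed cost = invoice 6651.24 + 2069.90 = 8721.14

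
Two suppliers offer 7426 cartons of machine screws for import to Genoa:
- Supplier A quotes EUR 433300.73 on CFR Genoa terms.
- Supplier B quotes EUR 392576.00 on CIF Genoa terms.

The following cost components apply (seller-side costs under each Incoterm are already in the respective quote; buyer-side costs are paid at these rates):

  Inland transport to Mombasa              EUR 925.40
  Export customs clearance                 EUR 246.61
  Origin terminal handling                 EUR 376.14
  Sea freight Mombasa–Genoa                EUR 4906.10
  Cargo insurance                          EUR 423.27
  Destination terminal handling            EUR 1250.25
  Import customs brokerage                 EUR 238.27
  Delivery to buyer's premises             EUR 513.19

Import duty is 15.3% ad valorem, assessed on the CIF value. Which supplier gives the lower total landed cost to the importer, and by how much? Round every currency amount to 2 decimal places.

Supplier A (CFR):
CIF value = CFR price + insurance = 433300.73 + 423.27 = 433724.00
Import duty = 433724.00 × 15.3% = 66359.77
Buyer bears (A): 423.27 + 1250.25 + 238.27 + 513.19 = 2424.98
Landed cost (A) = invoice 433300.73 + 2424.98 + duty 66359.77 = 502085.48
Supplier B (CIF):
The CIF price already equals the CIF value: 392576.00
Import duty = 392576.00 × 15.3% = 60064.13
Buyer bears (B): 1250.25 + 238.27 + 513.19 = 2001.71
Landed cost (B) = invoice 392576.00 + 2001.71 + duty 60064.13 = 454641.84
Difference = |502085.48 − 454641.84| = 47443.64

Supplier B is cheaper by EUR 47443.64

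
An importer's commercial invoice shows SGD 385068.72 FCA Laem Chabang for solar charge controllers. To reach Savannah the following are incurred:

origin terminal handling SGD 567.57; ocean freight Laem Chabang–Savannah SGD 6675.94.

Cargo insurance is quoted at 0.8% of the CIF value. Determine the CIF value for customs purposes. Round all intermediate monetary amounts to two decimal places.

Let C be the CIF value. C = FCA price + pre-shipment costs + freight + 0.8% × C
C − 0.8% × C = 385068.72 + 567.57 + 6675.94
0.992 × C = 392312.23
C = 392312.23 / 0.992 = 395476.04
Insurance premium = 0.8% × 395476.04 = 3163.81

CIF value: SGD 395476.04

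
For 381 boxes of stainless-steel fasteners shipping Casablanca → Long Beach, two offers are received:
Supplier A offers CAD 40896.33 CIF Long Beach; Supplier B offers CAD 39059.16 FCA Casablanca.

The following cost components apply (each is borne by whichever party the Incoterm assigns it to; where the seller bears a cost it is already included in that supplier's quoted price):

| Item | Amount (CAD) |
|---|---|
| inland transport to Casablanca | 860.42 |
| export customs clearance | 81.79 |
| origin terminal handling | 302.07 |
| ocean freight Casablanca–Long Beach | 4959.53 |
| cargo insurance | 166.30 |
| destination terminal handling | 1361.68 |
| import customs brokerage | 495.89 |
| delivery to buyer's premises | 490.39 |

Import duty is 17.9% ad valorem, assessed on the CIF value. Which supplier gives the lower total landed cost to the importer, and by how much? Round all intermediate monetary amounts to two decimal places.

Supplier A (CIF):
The CIF price already equals the CIF value: 40896.33
Import duty = 40896.33 × 17.9% = 7320.44
Buyer bears (A): 1361.68 + 495.89 + 490.39 = 2347.96
Landed cost (A) = invoice 40896.33 + 2347.96 + duty 7320.44 = 50564.73
Supplier B (FCA):
CIF value = FCA price + origin terminal + freight + insurance = 39059.16 + 302.07 + 4959.53 + 166.30 = 44487.06
Import duty = 44487.06 × 17.9% = 7963.18
Buyer bears (B): 302.07 + 4959.53 + 166.30 + 1361.68 + 495.89 + 490.39 = 7775.86
Landed cost (B) = invoice 39059.16 + 7775.86 + duty 7963.18 = 54798.20
Difference = |50564.73 − 54798.20| = 4233.47

Supplier A is cheaper by CAD 4233.47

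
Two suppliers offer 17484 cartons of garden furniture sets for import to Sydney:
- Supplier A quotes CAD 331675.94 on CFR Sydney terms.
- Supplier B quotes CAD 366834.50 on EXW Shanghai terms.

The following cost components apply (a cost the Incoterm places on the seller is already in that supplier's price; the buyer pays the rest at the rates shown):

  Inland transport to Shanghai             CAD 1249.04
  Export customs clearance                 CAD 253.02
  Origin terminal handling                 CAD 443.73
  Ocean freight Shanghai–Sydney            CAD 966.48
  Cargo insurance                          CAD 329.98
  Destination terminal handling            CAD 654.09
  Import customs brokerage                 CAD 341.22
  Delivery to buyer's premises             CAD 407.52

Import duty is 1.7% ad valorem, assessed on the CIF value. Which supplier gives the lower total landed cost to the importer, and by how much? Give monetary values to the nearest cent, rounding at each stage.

Supplier A is cheaper by CAD 38718.03

Supplier A (CFR):
CIF value = CFR price + insurance = 331675.94 + 329.98 = 332005.92
Import duty = 332005.92 × 1.7% = 5644.10
Buyer bears (A): 329.98 + 654.09 + 341.22 + 407.52 = 1732.81
Landed cost (A) = invoice 331675.94 + 1732.81 + duty 5644.10 = 339052.85
Supplier B (EXW):
CIF value = EXW price + inland to port + export clearance + origin terminal + freight + insurance = 366834.50 + 1249.04 + 253.02 + 443.73 + 966.48 + 329.98 = 370076.75
Import duty = 370076.75 × 1.7% = 6291.30
Buyer bears (B): 1249.04 + 253.02 + 443.73 + 966.48 + 329.98 + 654.09 + 341.22 + 407.52 = 4645.08
Landed cost (B) = invoice 366834.50 + 4645.08 + duty 6291.30 = 377770.88
Difference = |339052.85 − 377770.88| = 38718.03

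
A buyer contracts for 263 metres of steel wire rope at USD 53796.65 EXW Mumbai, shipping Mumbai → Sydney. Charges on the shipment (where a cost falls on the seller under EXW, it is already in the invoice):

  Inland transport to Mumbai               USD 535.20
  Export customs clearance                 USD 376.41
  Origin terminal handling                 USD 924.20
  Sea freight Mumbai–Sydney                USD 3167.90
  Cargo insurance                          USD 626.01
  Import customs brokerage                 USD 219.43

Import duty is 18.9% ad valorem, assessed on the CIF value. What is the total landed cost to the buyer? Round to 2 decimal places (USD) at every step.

EXW: the seller makes goods available at their premises; the buyer bears all onward costs.
CIF value = EXW price + inland to port + export clearance + origin terminal + freight + insurance = 53796.65 + 535.20 + 376.41 + 924.20 + 3167.90 + 626.01 = 59426.37
Import duty = 59426.37 × 18.9% = 11231.58
Buyer bears: inland to port 535.20 + export clearance 376.41 + origin terminal 924.20 + freight 3167.90 + insurance 626.01 + brokerage 219.43 + duty 11231.58 = 17080.73
Landed cost = invoice 53796.65 + 17080.73 = 70877.38

Total landed cost: USD 70877.38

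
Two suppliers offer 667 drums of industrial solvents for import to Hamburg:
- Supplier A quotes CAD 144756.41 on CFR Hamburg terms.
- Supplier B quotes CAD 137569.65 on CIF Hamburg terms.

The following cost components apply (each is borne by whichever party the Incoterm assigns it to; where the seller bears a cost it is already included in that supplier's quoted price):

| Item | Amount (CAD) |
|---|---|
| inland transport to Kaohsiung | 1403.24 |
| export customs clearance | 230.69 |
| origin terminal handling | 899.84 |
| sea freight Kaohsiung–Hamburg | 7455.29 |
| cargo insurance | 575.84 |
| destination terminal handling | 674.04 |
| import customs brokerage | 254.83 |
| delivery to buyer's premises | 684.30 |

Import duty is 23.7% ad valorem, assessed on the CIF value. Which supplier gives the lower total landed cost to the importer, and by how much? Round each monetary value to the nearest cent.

Supplier A (CFR):
CIF value = CFR price + insurance = 144756.41 + 575.84 = 145332.25
Import duty = 145332.25 × 23.7% = 34443.74
Buyer bears (A): 575.84 + 674.04 + 254.83 + 684.30 = 2189.01
Landed cost (A) = invoice 144756.41 + 2189.01 + duty 34443.74 = 181389.16
Supplier B (CIF):
The CIF price already equals the CIF value: 137569.65
Import duty = 137569.65 × 23.7% = 32604.01
Buyer bears (B): 674.04 + 254.83 + 684.30 = 1613.17
Landed cost (B) = invoice 137569.65 + 1613.17 + duty 32604.01 = 171786.83
Difference = |181389.16 − 171786.83| = 9602.33

Supplier B is cheaper by CAD 9602.33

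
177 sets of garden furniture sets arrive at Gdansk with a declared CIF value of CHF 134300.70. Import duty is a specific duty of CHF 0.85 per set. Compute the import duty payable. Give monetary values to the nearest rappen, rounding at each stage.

Import duty: CHF 150.45

Import duty = 177 × 0.85 = 150.45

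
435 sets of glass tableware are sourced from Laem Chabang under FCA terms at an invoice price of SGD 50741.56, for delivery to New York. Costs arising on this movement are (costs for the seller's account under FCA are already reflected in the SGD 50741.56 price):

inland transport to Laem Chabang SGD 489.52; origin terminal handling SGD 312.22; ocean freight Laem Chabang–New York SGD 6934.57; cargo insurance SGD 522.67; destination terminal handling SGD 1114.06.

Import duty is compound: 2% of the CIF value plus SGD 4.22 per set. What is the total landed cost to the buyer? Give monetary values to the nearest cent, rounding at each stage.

Total landed cost: SGD 62631.00

FCA: the seller delivers export-cleared goods to the carrier; the buyer bears costs from that point.
Already in the invoice (seller's account under FCA): inland to port — exclude.
CIF value = FCA price + origin terminal + freight + insurance = 50741.56 + 312.22 + 6934.57 + 522.67 = 58511.02
Ad valorem component: 58511.02 × 2% = 1170.22
Specific component: 435 × 4.22 = 1835.70
Import duty = 1170.22 + 1835.70 = 3005.92
Buyer bears: origin terminal 312.22 + freight 6934.57 + insurance 522.67 + destination terminal 1114.06 + duty 3005.92 = 11889.44
Landed cost = invoice 50741.56 + 11889.44 = 62631.00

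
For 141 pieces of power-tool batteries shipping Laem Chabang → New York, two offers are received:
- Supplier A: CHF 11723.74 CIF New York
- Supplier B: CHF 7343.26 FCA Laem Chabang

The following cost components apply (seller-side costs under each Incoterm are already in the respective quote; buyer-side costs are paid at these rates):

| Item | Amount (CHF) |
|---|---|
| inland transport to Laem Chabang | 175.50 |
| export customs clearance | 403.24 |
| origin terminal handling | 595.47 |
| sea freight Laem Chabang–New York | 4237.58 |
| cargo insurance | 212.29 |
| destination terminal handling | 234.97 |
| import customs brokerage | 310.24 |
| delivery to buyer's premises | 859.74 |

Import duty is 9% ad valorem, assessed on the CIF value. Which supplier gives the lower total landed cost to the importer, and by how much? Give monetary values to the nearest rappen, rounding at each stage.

Supplier A is cheaper by CHF 724.69

Supplier A (CIF):
The CIF price already equals the CIF value: 11723.74
Import duty = 11723.74 × 9% = 1055.14
Buyer bears (A): 234.97 + 310.24 + 859.74 = 1404.95
Landed cost (A) = invoice 11723.74 + 1404.95 + duty 1055.14 = 14183.83
Supplier B (FCA):
CIF value = FCA price + origin terminal + freight + insurance = 7343.26 + 595.47 + 4237.58 + 212.29 = 12388.60
Import duty = 12388.60 × 9% = 1114.97
Buyer bears (B): 595.47 + 4237.58 + 212.29 + 234.97 + 310.24 + 859.74 = 6450.29
Landed cost (B) = invoice 7343.26 + 6450.29 + duty 1114.97 = 14908.52
Difference = |14183.83 − 14908.52| = 724.69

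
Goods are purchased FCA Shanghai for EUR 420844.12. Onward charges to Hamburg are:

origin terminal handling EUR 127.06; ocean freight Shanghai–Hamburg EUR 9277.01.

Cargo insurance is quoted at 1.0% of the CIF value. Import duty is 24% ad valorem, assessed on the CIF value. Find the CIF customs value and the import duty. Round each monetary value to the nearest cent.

CIF value: EUR 434594.13; import duty: EUR 104302.59

Let C be the CIF value. C = FCA price + pre-shipment costs + freight + 1.0% × C
C − 1.0% × C = 420844.12 + 127.06 + 9277.01
0.99 × C = 430248.19
C = 430248.19 / 0.99 = 434594.13
Insurance premium = 1.0% × 434594.13 = 4345.94
Import duty = 434594.13 × 24% = 104302.59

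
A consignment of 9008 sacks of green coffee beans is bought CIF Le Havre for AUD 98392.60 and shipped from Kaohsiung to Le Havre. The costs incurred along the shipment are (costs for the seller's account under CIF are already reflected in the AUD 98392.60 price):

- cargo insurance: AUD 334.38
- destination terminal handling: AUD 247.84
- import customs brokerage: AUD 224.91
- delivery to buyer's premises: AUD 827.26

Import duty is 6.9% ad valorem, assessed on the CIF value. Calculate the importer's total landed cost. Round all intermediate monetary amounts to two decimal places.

CIF: the seller pays costs through ocean freight and marine insurance to the destination port.
Already in the invoice (seller's account under CIF): insurance — exclude.
The CIF price already equals the CIF value: 98392.60
Import duty = 98392.60 × 6.9% = 6789.09
Buyer bears: destination terminal 247.84 + brokerage 224.91 + delivery 827.26 + duty 6789.09 = 8089.10
Landed cost = invoice 98392.60 + 8089.10 = 106481.70

Total landed cost: AUD 106481.70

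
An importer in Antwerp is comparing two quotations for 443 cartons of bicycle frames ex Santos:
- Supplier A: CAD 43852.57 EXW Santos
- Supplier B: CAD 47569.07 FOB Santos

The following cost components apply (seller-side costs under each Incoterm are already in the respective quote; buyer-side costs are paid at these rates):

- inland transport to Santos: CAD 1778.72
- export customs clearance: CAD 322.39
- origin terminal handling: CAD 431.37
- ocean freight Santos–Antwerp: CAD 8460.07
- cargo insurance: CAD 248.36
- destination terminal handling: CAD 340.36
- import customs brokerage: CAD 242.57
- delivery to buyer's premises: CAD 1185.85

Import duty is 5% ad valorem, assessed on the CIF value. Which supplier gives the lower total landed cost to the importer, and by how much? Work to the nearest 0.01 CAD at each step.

Supplier A is cheaper by CAD 1243.23

Supplier A (EXW):
CIF value = EXW price + inland to port + export clearance + origin terminal + freight + insurance = 43852.57 + 1778.72 + 322.39 + 431.37 + 8460.07 + 248.36 = 55093.48
Import duty = 55093.48 × 5% = 2754.67
Buyer bears (A): 1778.72 + 322.39 + 431.37 + 8460.07 + 248.36 + 340.36 + 242.57 + 1185.85 = 13009.69
Landed cost (A) = invoice 43852.57 + 13009.69 + duty 2754.67 = 59616.93
Supplier B (FOB):
CIF value = FOB price + freight + insurance = 47569.07 + 8460.07 + 248.36 = 56277.50
Import duty = 56277.50 × 5% = 2813.88
Buyer bears (B): 8460.07 + 248.36 + 340.36 + 242.57 + 1185.85 = 10477.21
Landed cost (B) = invoice 47569.07 + 10477.21 + duty 2813.88 = 60860.16
Difference = |59616.93 − 60860.16| = 1243.23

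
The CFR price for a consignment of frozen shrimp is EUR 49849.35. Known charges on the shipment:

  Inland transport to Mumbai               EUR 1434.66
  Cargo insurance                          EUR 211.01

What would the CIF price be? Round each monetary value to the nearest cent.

Not relevant to the conversion: inland to port — on the seller under both CFR and CIF; already in the CFR price and stays in the CIF price.
From CFR to CIF, the seller additionally bears: insurance.
CIF price = 49849.35 + 211.01 = 50060.36

CIF price: EUR 50060.36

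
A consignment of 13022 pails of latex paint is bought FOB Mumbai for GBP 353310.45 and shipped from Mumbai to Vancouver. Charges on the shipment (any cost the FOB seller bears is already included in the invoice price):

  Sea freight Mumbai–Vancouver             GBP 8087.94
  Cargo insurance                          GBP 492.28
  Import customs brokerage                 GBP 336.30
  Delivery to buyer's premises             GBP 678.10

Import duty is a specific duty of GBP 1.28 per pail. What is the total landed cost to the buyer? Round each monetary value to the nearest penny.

FOB: the seller bears costs until goods are on board at the origin port; the buyer bears freight, insurance and all costs thereafter.
CIF value = FOB price + freight + insurance = 353310.45 + 8087.94 + 492.28 = 361890.67
Import duty = 13022 × 1.28 = 16668.16
Buyer bears: freight 8087.94 + insurance 492.28 + brokerage 336.30 + delivery 678.10 + duty 16668.16 = 26262.78
Landed cost = invoice 353310.45 + 26262.78 = 379573.23

Total landed cost: GBP 379573.23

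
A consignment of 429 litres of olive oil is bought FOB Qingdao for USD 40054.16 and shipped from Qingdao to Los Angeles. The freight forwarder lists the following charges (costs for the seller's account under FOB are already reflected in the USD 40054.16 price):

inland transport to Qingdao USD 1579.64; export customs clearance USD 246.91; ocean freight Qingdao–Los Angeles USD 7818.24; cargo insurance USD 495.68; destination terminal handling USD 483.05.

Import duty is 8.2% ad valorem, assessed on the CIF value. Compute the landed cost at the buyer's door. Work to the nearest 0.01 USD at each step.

FOB: the seller bears costs until goods are on board at the origin port; the buyer bears freight, insurance and all costs thereafter.
Already in the invoice (seller's account under FOB): inland to port, export clearance — exclude.
CIF value = FOB price + freight + insurance = 40054.16 + 7818.24 + 495.68 = 48368.08
Import duty = 48368.08 × 8.2% = 3966.18
Buyer bears: freight 7818.24 + insurance 495.68 + destination terminal 483.05 + duty 3966.18 = 12763.15
Landed cost = invoice 40054.16 + 12763.15 = 52817.31

Total landed cost: USD 52817.31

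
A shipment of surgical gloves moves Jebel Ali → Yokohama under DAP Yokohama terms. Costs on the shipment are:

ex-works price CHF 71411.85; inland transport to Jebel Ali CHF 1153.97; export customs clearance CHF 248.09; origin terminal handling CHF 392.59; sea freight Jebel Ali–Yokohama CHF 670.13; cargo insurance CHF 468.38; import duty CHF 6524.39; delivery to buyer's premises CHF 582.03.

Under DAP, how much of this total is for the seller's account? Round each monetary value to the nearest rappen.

Seller's account: CHF 74927.04

DAP: the seller bears all costs to the named destination except import duty and clearance.
Seller's account: goods 71411.85 + inland to port 1153.97 + export clearance 248.09 + origin terminal 392.59 + freight 670.13 + insurance 468.38 + delivery 582.03 = 74927.04
Buyer's account: duty 6524.39 = 6524.39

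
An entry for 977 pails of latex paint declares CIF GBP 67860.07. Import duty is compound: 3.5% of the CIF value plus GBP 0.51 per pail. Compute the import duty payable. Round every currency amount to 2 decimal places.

Import duty: GBP 2873.37

Ad valorem component: 67860.07 × 3.5% = 2375.10
Specific component: 977 × 0.51 = 498.27
Import duty = 2375.10 + 498.27 = 2873.37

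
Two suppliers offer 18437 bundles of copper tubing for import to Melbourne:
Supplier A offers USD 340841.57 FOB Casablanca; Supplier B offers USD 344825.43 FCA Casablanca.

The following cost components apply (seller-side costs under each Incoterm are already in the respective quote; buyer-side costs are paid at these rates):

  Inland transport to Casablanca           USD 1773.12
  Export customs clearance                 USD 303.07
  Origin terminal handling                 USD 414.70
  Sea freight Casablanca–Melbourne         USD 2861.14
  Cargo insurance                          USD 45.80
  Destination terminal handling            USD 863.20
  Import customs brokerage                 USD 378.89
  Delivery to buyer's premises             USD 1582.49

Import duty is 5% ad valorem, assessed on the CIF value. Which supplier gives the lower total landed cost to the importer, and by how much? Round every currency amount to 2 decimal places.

Supplier A is cheaper by USD 4618.48

Supplier A (FOB):
CIF value = FOB price + freight + insurance = 340841.57 + 2861.14 + 45.80 = 343748.51
Import duty = 343748.51 × 5% = 17187.43
Buyer bears (A): 2861.14 + 45.80 + 863.20 + 378.89 + 1582.49 = 5731.52
Landed cost (A) = invoice 340841.57 + 5731.52 + duty 17187.43 = 363760.52
Supplier B (FCA):
CIF value = FCA price + origin terminal + freight + insurance = 344825.43 + 414.70 + 2861.14 + 45.80 = 348147.07
Import duty = 348147.07 × 5% = 17407.35
Buyer bears (B): 414.70 + 2861.14 + 45.80 + 863.20 + 378.89 + 1582.49 = 6146.22
Landed cost (B) = invoice 344825.43 + 6146.22 + duty 17407.35 = 368379.00
Difference = |363760.52 − 368379.00| = 4618.48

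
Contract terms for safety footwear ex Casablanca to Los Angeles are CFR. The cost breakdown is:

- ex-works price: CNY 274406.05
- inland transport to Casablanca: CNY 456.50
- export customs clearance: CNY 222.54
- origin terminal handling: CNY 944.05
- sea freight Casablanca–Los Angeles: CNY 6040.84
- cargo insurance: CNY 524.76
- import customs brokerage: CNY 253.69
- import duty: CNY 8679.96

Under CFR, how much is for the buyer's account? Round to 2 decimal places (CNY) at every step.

Buyer's account: CNY 9458.41

CFR: the seller pays costs through ocean freight to the destination port, but not insurance.
Seller's account: goods 274406.05 + inland to port 456.50 + export clearance 222.54 + origin terminal 944.05 + freight 6040.84 = 282069.98
Buyer's account: insurance 524.76 + brokerage 253.69 + duty 8679.96 = 9458.41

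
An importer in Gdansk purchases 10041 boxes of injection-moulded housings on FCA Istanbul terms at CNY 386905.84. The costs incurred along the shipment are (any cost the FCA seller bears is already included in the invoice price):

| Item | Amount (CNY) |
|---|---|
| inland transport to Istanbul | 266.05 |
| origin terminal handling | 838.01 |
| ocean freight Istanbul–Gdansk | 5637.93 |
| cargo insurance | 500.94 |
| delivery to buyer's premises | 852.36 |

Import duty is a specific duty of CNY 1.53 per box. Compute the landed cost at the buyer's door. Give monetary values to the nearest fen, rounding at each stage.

Total landed cost: CNY 410097.81

FCA: the seller delivers export-cleared goods to the carrier; the buyer bears costs from that point.
Already in the invoice (seller's account under FCA): inland to port — exclude.
CIF value = FCA price + origin terminal + freight + insurance = 386905.84 + 838.01 + 5637.93 + 500.94 = 393882.72
Import duty = 10041 × 1.53 = 15362.73
Buyer bears: origin terminal 838.01 + freight 5637.93 + insurance 500.94 + delivery 852.36 + duty 15362.73 = 23191.97
Landed cost = invoice 386905.84 + 23191.97 = 410097.81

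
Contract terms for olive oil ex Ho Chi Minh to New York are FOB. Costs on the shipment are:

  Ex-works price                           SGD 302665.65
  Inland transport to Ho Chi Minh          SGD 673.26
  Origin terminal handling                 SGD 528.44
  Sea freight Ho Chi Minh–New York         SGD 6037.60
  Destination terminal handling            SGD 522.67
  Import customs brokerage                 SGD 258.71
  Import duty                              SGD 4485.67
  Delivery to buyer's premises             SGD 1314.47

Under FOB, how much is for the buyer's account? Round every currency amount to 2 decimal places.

Buyer's account: SGD 12619.12

FOB: the seller bears costs until goods are on board at the origin port; the buyer bears freight, insurance and all costs thereafter.
Seller's account: goods 302665.65 + inland to port 673.26 + origin terminal 528.44 = 303867.35
Buyer's account: freight 6037.60 + destination terminal 522.67 + brokerage 258.71 + duty 4485.67 + delivery 1314.47 = 12619.12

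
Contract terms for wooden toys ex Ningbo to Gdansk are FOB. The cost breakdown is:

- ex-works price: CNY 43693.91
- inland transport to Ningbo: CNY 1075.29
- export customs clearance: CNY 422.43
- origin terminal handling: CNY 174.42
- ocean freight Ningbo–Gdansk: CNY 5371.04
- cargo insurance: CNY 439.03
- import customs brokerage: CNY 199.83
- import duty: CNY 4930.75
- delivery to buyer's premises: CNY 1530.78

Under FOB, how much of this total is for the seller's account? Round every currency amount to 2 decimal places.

Seller's account: CNY 45366.05

FOB: the seller bears costs until goods are on board at the origin port; the buyer bears freight, insurance and all costs thereafter.
Seller's account: goods 43693.91 + inland to port 1075.29 + export clearance 422.43 + origin terminal 174.42 = 45366.05
Buyer's account: freight 5371.04 + insurance 439.03 + brokerage 199.83 + duty 4930.75 + delivery 1530.78 = 12471.43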